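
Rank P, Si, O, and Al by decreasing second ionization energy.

O, P, Al, Si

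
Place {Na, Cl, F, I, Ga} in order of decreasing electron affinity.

F is in period 2, group 17; Na is in period 3, group 1; Cl is in period 3, group 17; Ga is in period 4, group 13; I is in period 5, group 17.
Atoms with high Z_eff and room in the valence shell (especially the halogens) have the most exothermic electron affinities.
Neither a single period nor a single group — weigh both effects.
Na > Ga: period and group pull opposite ways; the down-group shift dominates (53 vs 29 kJ/mol).
I > Na: period and group pull opposite ways; the across-period shift dominates (295 vs 53 kJ/mol).
F > I: F sits above I in group 17, so the down-group effect alone puts F higher.
Cl > F: this pair runs against the simple trend — see the exception note.
Note the exception: Cl has a higher electron affinity than F, contrary to the simple trend — F's small 2p subshell makes the incoming electron feel strong e⁻–e⁻ repulsion, so Cl actually releases more energy on gaining an electron.
Tabulated electron affinity (kJ/mol): F 328, Na 53, Cl 349, Ga 29, I 295.
So from highest to lowest: Cl > F > I > Na > Ga.

Cl > F > I > Na > Ga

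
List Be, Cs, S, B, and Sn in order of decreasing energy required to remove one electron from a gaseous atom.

S > Be > B > Sn > Cs

Be is in period 2, group 2; B is in period 2, group 13; S is in period 3, group 16; Sn is in period 5, group 14; Cs is in period 6, group 1.
IE₁ increases left→right with effective nuclear charge and decreases top→bottom as the valence shell moves farther out.
Neither a single period nor a single group — weigh both effects.
Sn > Cs: both effects reinforce here, so Sn is clearly the higher of the two.
B > Sn: the two effects oppose for this pair; the down-group effect wins (801 vs 709 kJ/mol).
Be > B: this pair runs against the simple trend — see the exception note.
S > Be: the two effects oppose for this pair; the across-period effect wins (1000 vs 900 kJ/mol).
Note the exception: Be has a higher first ionization energy than B, contrary to the simple trend — removing B's lone 2p electron is easier than breaking Be's filled 2s².
Approximate values (kJ/mol): Be 900, B 801, S 1000, Sn 709, Cs 376.
So from highest to lowest: S > Be > B > Sn > Cs.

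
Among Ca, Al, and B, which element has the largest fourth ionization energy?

B

IE_4 is the cost of taking one more electron from the +3 cation: Ca³⁺ is already 1 electron into the core; Al³⁺ is the bare [Ne] core; B³⁺ is the bare [He] core.
All of these are removing an electron from a noble-gas core or deeper; the smaller core (lower principal quantum number) is held far more tightly, and within a period the higher nuclear charge binds the same core more tightly.
Tabulated IE_4 (kJ/mol): Ca 6491, Al 11577, B 25026.
So the fourth ionization energies run Ca < Al < B.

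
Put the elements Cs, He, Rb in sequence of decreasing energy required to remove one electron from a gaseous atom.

He is in period 1, group 18; Rb is in period 5, group 1; Cs is in period 6, group 1.
Across a period the outer electron is held more tightly (higher IE₁); down a group it sits in a higher shell, more shielded, and comes off more easily.
Here both period and group differ, so the two effects have to be weighed against each other.
Rb > Cs: they share group 1; the group trend gives Rb the larger value.
He > Rb: both effects reinforce here, so He is clearly the higher of the two.
Approximate values (kJ/mol): He 2372, Rb 403, Cs 376.
So from highest to lowest: He > Rb > Cs.

He, Rb, Cs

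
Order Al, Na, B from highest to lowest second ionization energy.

The second ionization energy removes an electron from the +1 ion. For each element: Al⁺ still has 2 valence electrons; Na⁺ is the bare [Ne] core; B⁺ still has 2 valence electrons.
Pulling an electron out of a noble-gas core costs far more than removing a remaining valence electron, so Na sits at the high end of IE_2.
Valence configurations: Al⁺ [Ne]3s², B⁺ [He]2s².
Tabulated IE_2 (kJ/mol): Al 1817, Na 4562, B 2427.
Putting it together, IE_2: Al < B < Na.

Na > B > Al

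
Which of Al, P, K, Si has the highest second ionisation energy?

K

The second ionization energy removes an electron from the +1 ion. For each element: Al⁺ still has 2 valence electrons; P⁺ still has 4 valence electrons; K⁺ is the bare [Ar] core; Si⁺ still has 3 valence electrons.
Pulling an electron out of a noble-gas core costs far more than removing a remaining valence electron, so K sits at the high end of IE_2.
Valence configurations: Al⁺ [Ne]3s², P⁺ [Ne]3s²3p², Si⁺ [Ne]3s²3p¹.
Si⁺ loses a lone 3p electron whereas Al⁺ must break into a filled 3s² pair, so IE_2(Al) > IE_2(Si) even though Si has the higher nuclear charge.
The numbers (kJ/mol): Al 1817, P 1907, K 3052, Si 1577.
Overall IE_2 order: Si < Al < P < K.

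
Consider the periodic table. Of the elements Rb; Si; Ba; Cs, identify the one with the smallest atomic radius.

Si

Si is in period 3, group 14; Rb is in period 5, group 1; Cs is in period 6, group 1; Ba is in period 6, group 2.
Atomic radius shrinks across a period as nuclear charge pulls the same shell inward, and grows down a group as new shells are added.
Here both period and group differ, so the two effects have to be weighed against each other.
Ba > Si: both effects reinforce here, so Ba is clearly the larger of the two.
Rb > Ba: the two effects oppose for this pair; the across-period effect wins (210 vs 196 pm).
Cs > Rb: Cs sits below Rb in group 1, so the down-group effect alone puts Cs larger.
For reference (pm): Si 116, Rb 210, Cs 232, Ba 196.
The smallest atomic radius among these belongs to Si.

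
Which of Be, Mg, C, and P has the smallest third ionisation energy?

P

IE_3 is the cost of taking one more electron from the +2 cation: Be²⁺ is the bare [He] core; Mg²⁺ is the bare [Ne] core; C²⁺ still has 2 valence electrons; P²⁺ still has 3 valence electrons.
Breaking into a closed-shell core is much more expensive than removing a leftover valence electron — Mg and Be have the largest IE_3 here.
Valence configurations: C²⁺ [He]2s², P²⁺ [Ne]3s²3p¹.
The numbers (kJ/mol): Be 14849, Mg 7733, C 4620, P 2914.
Overall IE_3 order: P < C < Mg < Be.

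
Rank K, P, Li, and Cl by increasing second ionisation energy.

P, Cl, K, Li

Consider each +1 ion: K⁺ is the bare [Ar] core; P⁺ still has 4 valence electrons; Li⁺ is the bare [He] core; Cl⁺ still has 6 valence electrons.
Core electrons are held far more tightly than valence electrons, so K and Li top the IE_2 order.
Valence configurations: P⁺ [Ne]3s²3p², Cl⁺ [Ne]3s²3p⁴.
Approximate IE_2 values (kJ/mol): K 3052, P 1907, Li 7298, Cl 2298.
Hence IE_2: P < Cl < K < Li.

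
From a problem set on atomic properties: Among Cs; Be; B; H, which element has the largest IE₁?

H

H is in period 1, group 1; Be is in period 2, group 2; B is in period 2, group 13; Cs is in period 6, group 1.
IE₁ increases left→right with effective nuclear charge and decreases top→bottom as the valence shell moves farther out.
These span different periods and groups, so the two trends combine.
B > Cs: relative to Cs, both the across-period and down-group shifts push B's first ionization energy up.
Be > B: this pair runs against the simple trend — see the exception note.
H > Be: the two effects oppose for this pair; the down-group effect wins (1312 vs 900 kJ/mol).
Note the exception: Be has a higher first ionization energy than B, contrary to the simple trend — removing B's lone 2p electron is easier than breaking Be's filled 2s².
Tabulated first ionization energy (kJ/mol): H 1312, Be 900, B 801, Cs 376.
The largest IE₁ among these belongs to H.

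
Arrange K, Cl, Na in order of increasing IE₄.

Consider each +3 ion: K³⁺ is already 2 electrons into the core; Cl³⁺ still has 4 valence electrons; Na³⁺ is already 2 electrons into the core.
Breaking into a closed-shell core is much more expensive than removing a leftover valence electron — K and Na have the largest IE_4 here.
The numbers (kJ/mol): K 5877, Cl 5159, Na 9543.
Putting it together, IE_4: Cl < K < Na.

Cl < K < Na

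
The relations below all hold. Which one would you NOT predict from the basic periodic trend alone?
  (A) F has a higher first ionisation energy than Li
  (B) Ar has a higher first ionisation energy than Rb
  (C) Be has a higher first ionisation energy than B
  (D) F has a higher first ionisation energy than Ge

(C)

The general trend: first ionisation energy increases across a period and decreases down a group.
(A) F (period 2, group 17) vs Li (period 2, group 1): the stated order agrees with the simple trend.
(B) Ar (period 3, group 18) vs Rb (period 5, group 1): the stated order agrees with the simple trend.
(C) Be (period 2, group 2) vs B (period 2, group 13): the stated order contradicts the simple trend.
(D) F (period 2, group 17) vs Ge (period 4, group 14): the stated order agrees with the simple trend.
The exception is (C): removing B's lone 2p electron is easier than breaking Be's filled 2s².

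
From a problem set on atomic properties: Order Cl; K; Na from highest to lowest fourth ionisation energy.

Na, K, Cl

IE_4 is the cost of taking one more electron from the +3 cation: Cl³⁺ still has 4 valence electrons; K³⁺ is already 2 electrons into the core; Na³⁺ is already 2 electrons into the core.
Core electrons are held far more tightly than valence electrons, so K and Na top the IE_4 order.
The numbers (kJ/mol): Cl 5159, K 5877, Na 9543.
So the fourth ionization energies run Cl < K < Na.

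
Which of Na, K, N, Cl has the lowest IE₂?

IE_2 is the cost of taking one more electron from the +1 cation: Na⁺ is the bare [Ne] core; K⁺ is the bare [Ar] core; N⁺ still has 4 valence electrons; Cl⁺ still has 6 valence electrons.
Core electrons are held far more tightly than valence electrons, so K and Na top the IE_2 order.
Valence configurations: N⁺ [He]2s²2p², Cl⁺ [Ne]3s²3p⁴.
Tabulated IE_2 (kJ/mol): Na 4562, K 3052, N 2856, Cl 2298.
Hence IE_2: Cl < N < K < Na.

Cl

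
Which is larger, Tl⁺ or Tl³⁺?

Both ions have Z = 81 protons, but Tl³⁺ has lost more electrons, so its remaining electrons feel a larger effective nuclear charge per electron and are pulled in more tightly.
Higher positive charge → smaller ion, so Tl⁺ > Tl³⁺.

Tl⁺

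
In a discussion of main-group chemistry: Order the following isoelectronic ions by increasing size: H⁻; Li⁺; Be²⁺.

Be²⁺, Li⁺, H⁻

All of these have 2 electrons, so size is governed by nuclear charge alone: the more protons, the stronger the pull on the same electron cloud, and the smaller the ion.
Nuclear charges: Be²⁺ (Z=4), Li⁺ (Z=3), H⁻ (Z=1).
Smallest to largest: Be²⁺ < Li⁺ < H⁻.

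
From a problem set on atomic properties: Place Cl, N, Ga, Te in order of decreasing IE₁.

N, Cl, Te, Ga

N is in period 2, group 15; Cl is in period 3, group 17; Ga is in period 4, group 13; Te is in period 5, group 16.
IE₁ increases left→right with effective nuclear charge and decreases top→bottom as the valence shell moves farther out.
Neither a single period nor a single group — weigh both effects.
Te > Ga: the two effects oppose for this pair; the across-period effect wins (869 vs 579 kJ/mol).
Cl > Te: relative to Te, both the across-period and down-group shifts push Cl's first ionization energy up.
N > Cl: period and group pull opposite ways; the down-group shift dominates (1402 vs 1251 kJ/mol).
For reference (kJ/mol): N 1402, Cl 1251, Ga 579, Te 869.
So from highest to lowest: N > Cl > Te > Ga.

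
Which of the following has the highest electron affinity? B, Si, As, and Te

B is in period 2, group 13; Si is in period 3, group 14; As is in period 4, group 15; Te is in period 5, group 16.
EA tends to increase across a period and decrease down a group, though the pattern is less regular than for IE or radius.
A diagonal step moves right (one effect) and down (the opposite effect) at once.
As > B: the two effects oppose for this pair; the across-period effect wins (78 vs 27 kJ/mol).
Si > As: period and group pull opposite ways; the down-group shift dominates (134 vs 78 kJ/mol).
Te > Si: period and group pull opposite ways; the across-period shift dominates (190 vs 134 kJ/mol).
Approximate values (kJ/mol): B 27, Si 134, As 78, Te 190.
The highest electron affinity among these belongs to Te.

Te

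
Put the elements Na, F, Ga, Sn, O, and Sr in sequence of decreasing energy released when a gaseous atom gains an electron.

F > O > Sn > Na > Ga > Sr

EA tends to increase across a period and decrease down a group, though the pattern is less regular than for IE or radius.
These span different periods and groups, so the two trends combine.
Ga > Sr: relative to Sr, both the across-period and down-group shifts push Ga's electron affinity up.
Na > Ga: period and group pull opposite ways; the down-group shift dominates (53 vs 29 kJ/mol).
Sn > Na: period and group pull opposite ways; the across-period shift dominates (107 vs 53 kJ/mol).
O > Sn: both effects reinforce here, so O is clearly the higher of the two.
F > O: both are in period 2; the period trend gives F the larger value.
Approximate values (kJ/mol): O 141, F 328, Na 53, Ga 29, Sr 5, Sn 107.
So from highest to lowest: F > O > Sn > Na > Ga > Sr.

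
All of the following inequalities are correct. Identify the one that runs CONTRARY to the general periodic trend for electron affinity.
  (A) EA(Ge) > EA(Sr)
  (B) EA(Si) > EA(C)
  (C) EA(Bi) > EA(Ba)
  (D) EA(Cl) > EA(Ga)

(B)

The general trend: electron affinity increases across a period and decreases down a group.
(A) Ge (period 4, group 14) vs Sr (period 5, group 2): the stated order agrees with the simple trend.
(B) Si (period 3, group 14) vs C (period 2, group 14): the stated order contradicts the simple trend.
(C) Bi (period 6, group 15) vs Ba (period 6, group 2): the stated order agrees with the simple trend.
(D) Cl (period 3, group 17) vs Ga (period 4, group 13): the stated order agrees with the simple trend.
The exception is (B): Si's larger, more diffuse 3p orbitals accept an added electron slightly more readily than C's compact 2p.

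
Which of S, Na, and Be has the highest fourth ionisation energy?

IE_4 is the cost of taking one more electron from the +3 cation: S³⁺ still has 3 valence electrons; Na³⁺ is already 2 electrons into the core; Be³⁺ is already 1 electron into the core.
Core electrons are held far more tightly than valence electrons, so Na and Be top the IE_4 order.
The numbers (kJ/mol): S 4556, Na 9543, Be 21007.
Overall IE_4 order: S < Na < Be.

Be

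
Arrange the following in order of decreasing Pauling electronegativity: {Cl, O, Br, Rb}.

O is in period 2, group 16; Cl is in period 3, group 17; Br is in period 4, group 17; Rb is in period 5, group 1.
Atoms toward the upper right of the periodic table pull bonding electrons most strongly.
Neither a single period nor a single group — weigh both effects.
Br > Rb: both effects reinforce here, so Br is clearly the higher of the two.
Cl > Br: Cl sits above Br in group 17, so the down-group effect alone puts Cl higher.
O > Cl: period and group pull opposite ways; the down-group shift dominates (3.44 vs 3.16).
For reference (Pauling): O 3.44, Cl 3.16, Br 2.96, Rb 0.82.
So from highest to lowest: O > Cl > Br > Rb.

O > Cl > Br > Rb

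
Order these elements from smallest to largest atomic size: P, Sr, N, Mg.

N is in period 2, group 15; Mg is in period 3, group 2; P is in period 3, group 15; Sr is in period 5, group 2.
Atomic radius shrinks across a period as nuclear charge pulls the same shell inward, and grows down a group as new shells are added.
Here both period and group differ, so the two effects have to be weighed against each other.
P > N: they share group 15; the group trend gives P the larger value.
Mg > P: Mg lies to the left of P in period 3, so the across-period effect alone puts Mg larger.
Sr > Mg: Sr sits below Mg in group 2, so the down-group effect alone puts Sr larger.
Tabulated atomic radius (pm): N 71, Mg 139, P 111, Sr 185.
So from smallest to largest: N < P < Mg < Sr.

N, P, Mg, Sr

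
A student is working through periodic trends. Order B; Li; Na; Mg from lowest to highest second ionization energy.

The second ionization energy removes an electron from the +1 ion. For each element: B⁺ still has 2 valence electrons; Li⁺ is the bare [He] core; Na⁺ is the bare [Ne] core; Mg⁺ still has 1 valence electron.
Core electrons are held far more tightly than valence electrons, so Na and Li top the IE_2 order.
Valence configurations: B⁺ [He]2s², Mg⁺ [Ne]3s¹.
Approximate IE_2 values (kJ/mol): B 2427, Li 7298, Na 4562, Mg 1451.
Hence IE_2: Mg < B < Na < Li.

Mg, B, Na, Li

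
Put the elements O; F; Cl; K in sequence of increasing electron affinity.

K, O, F, Cl

Electron affinity generally becomes more exothermic across a period toward the halogens and less exothermic down a group.
Here both period and group differ, so the two effects have to be weighed against each other.
O > K: relative to K, both the across-period and down-group shifts push O's electron affinity up.
F > O: both are in period 2; the period trend gives F the larger value.
Cl > F: this pair runs against the simple trend — see the exception note.
Note the exception: Cl has a higher electron affinity than F, contrary to the simple trend — F's small 2p subshell makes the incoming electron feel strong e⁻–e⁻ repulsion, so Cl actually releases more energy on gaining an electron.
Approximate values (kJ/mol): O 141, F 328, Cl 349, K 48.
So from lowest to highest: K < O < F < Cl.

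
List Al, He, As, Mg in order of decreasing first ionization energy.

He is in period 1, group 18; Mg is in period 3, group 2; Al is in period 3, group 13; As is in period 4, group 15.
First ionization energy rises across a period (greater Z_eff holds electrons more tightly) and falls down a group (valence electrons are farther from the nucleus).
Here both period and group differ, so the two effects have to be weighed against each other.
Mg > Al: this pair runs against the simple trend — see the exception note.
As > Mg: the two effects oppose for this pair; the across-period effect wins (947 vs 738 kJ/mol).
He > As: both effects reinforce here, so He is clearly the higher of the two.
Note the exception: Mg has a higher first ionization energy than Al, contrary to the simple trend — Al's single 3p electron is easier to remove than one from Mg's filled 3s².
Tabulated first ionization energy (kJ/mol): He 2372, Mg 738, Al 578, As 947.
So from highest to lowest: He > As > Mg > Al.

He > As > Mg > Al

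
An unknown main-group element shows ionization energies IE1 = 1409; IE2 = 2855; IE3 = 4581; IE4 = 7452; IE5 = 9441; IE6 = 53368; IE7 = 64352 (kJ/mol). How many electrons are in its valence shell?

5

Look for the largest jump between consecutive ionization energies: IE6/IE5 ≈ 5.7, far larger than any earlier ratio.
That jump marks the point where a core electron is being removed. So the atom has 5 valence electrons.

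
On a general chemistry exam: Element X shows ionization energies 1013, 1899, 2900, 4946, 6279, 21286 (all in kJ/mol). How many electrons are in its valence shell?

5

Look for the largest jump between consecutive ionization energies: IE6/IE5 ≈ 3.4, far larger than any earlier ratio.
That jump marks the point where a core electron is being removed. So the atom has 5 valence electrons.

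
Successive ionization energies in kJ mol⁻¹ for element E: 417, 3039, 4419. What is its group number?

Group 1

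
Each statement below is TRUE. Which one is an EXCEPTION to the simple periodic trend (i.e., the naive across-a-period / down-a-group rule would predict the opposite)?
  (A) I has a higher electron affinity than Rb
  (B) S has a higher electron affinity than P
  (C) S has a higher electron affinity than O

(C)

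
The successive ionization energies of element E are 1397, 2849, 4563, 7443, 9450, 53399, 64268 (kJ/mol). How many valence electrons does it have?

Look for the largest jump between consecutive ionization energies: IE6/IE5 ≈ 5.7, far larger than any earlier ratio.
That jump marks the point where a core electron is being removed. So the atom has 5 valence electrons.

5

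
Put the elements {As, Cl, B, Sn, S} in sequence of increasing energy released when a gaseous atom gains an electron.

Adding an electron releases more energy for atoms nearer the top right (short of the noble gases).
Here both period and group differ, so the two effects have to be weighed against each other.
As > B: the two effects oppose for this pair; the across-period effect wins (78 vs 27 kJ/mol).
Sn > As: this pair runs against the simple trend — see the exception note.
S > Sn: relative to Sn, both the across-period and down-group shifts push S's electron affinity up.
Cl > S: both are in period 3; the period trend gives Cl the larger value.
Note the exception: Sn has a higher electron affinity than As, contrary to the simple trend — adding an electron to As's half-filled np³ subshell costs electron-pairing energy.
Tabulated electron affinity (kJ/mol): B 27, S 200, Cl 349, As 78, Sn 107.
So from lowest to highest: B < As < Sn < S < Cl.

B < As < Sn < S < Cl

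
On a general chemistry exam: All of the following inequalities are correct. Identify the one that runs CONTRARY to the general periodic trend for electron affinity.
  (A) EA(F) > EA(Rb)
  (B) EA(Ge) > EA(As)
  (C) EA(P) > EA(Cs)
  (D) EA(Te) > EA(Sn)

(B)

The general trend: electron affinity increases across a period and decreases down a group.
(A) F (period 2, group 17) vs Rb (period 5, group 1): the stated order agrees with the simple trend.
(B) Ge (period 4, group 14) vs As (period 4, group 15): the stated order contradicts the simple trend.
(C) P (period 3, group 15) vs Cs (period 6, group 1): the stated order agrees with the simple trend.
(D) Te (period 5, group 16) vs Sn (period 5, group 14): the stated order agrees with the simple trend.
The exception is (B): adding an electron to As's half-filled 4p³ is unfavourable, so Ge (4p²) has the more exothermic EA.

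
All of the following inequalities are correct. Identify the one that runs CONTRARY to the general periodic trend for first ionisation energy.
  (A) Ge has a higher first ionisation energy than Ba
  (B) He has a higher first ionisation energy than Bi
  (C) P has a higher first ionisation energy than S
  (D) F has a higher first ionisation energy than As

(C)

The general trend: first ionisation energy increases across a period and decreases down a group.
(A) Ge (period 4, group 14) vs Ba (period 6, group 2): the stated order agrees with the simple trend.
(B) He (period 1, group 18) vs Bi (period 6, group 15): the stated order agrees with the simple trend.
(C) P (period 3, group 15) vs S (period 3, group 16): the stated order contradicts the simple trend.
(D) F (period 2, group 17) vs As (period 4, group 15): the stated order agrees with the simple trend.
The exception is (C): S (3p⁴) ionizes more easily than half-filled P (3p³) because the paired 3p electron in S is pushed out by e⁻–e⁻ repulsion.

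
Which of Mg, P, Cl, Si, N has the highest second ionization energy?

N

After 1 electron has been removed, what remains? Mg⁺ still has 1 valence electron; P⁺ still has 4 valence electrons; Cl⁺ still has 6 valence electrons; Si⁺ still has 3 valence electrons; N⁺ still has 4 valence electrons.
All are still removing valence electrons, so compare the +1 ions as you would atoms: IE_2 generally rises across a period (higher Z_eff) and falls down a group (larger shell), subject to the usual subshell exceptions.
Valence configurations: Mg⁺ [Ne]3s¹, P⁺ [Ne]3s²3p², Cl⁺ [Ne]3s²3p⁴, Si⁺ [Ne]3s²3p¹, N⁺ [He]2s²2p².
Approximate IE_2 values (kJ/mol): Mg 1451, P 1907, Cl 2298, Si 1577, N 2856.
So the second ionization energies run Mg < Si < P < Cl < N.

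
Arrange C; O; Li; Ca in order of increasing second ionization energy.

The second ionization energy removes an electron from the +1 ion. For each element: C⁺ still has 3 valence electrons; O⁺ still has 5 valence electrons; Li⁺ is the bare [He] core; Ca⁺ still has 1 valence electron.
Pulling an electron out of a noble-gas core costs far more than removing a remaining valence electron, so Li sits at the high end of IE_2.
Valence configurations: C⁺ [He]2s²2p¹, O⁺ [He]2s²2p³, Ca⁺ [Ar]4s¹.
The numbers (kJ/mol): C 2353, O 3388, Li 7298, Ca 1145.
Putting it together, IE_2: Ca < C < O < Li.

Ca < C < O < Li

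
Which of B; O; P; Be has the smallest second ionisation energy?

Be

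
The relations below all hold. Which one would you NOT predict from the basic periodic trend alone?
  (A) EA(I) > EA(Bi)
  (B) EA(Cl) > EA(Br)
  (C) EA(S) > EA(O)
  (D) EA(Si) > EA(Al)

The general trend: electron affinity increases across a period and decreases down a group.
(A) I (period 5, group 17) vs Bi (period 6, group 15): the stated order agrees with the simple trend.
(B) Cl (period 3, group 17) vs Br (period 4, group 17): the stated order agrees with the simple trend.
(C) S (period 3, group 16) vs O (period 2, group 16): the stated order contradicts the simple trend.
(D) Si (period 3, group 14) vs Al (period 3, group 13): the stated order agrees with the simple trend.
The exception is (C): the compact 2p subshell of O repels the added electron more than S's larger 3p does.

(C)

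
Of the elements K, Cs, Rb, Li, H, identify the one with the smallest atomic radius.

H

H is in period 1, group 1; Li is in period 2, group 1; K is in period 4, group 1; Rb is in period 5, group 1; Cs is in period 6, group 1.
Radius decreases left→right (rising Z_eff, same n) and increases top→bottom (higher n).
All are in group 1, so atomic radius increases down the group.
The smallest atomic radius among these belongs to H.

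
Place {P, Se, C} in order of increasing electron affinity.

C is in period 2, group 14; P is in period 3, group 15; Se is in period 4, group 16.
Atoms with high Z_eff and room in the valence shell (especially the halogens) have the most exothermic electron affinities.
A diagonal step moves right (one effect) and down (the opposite effect) at once.
C > P: the two effects oppose for this pair; the down-group effect wins (122 vs 72 kJ/mol).
Se > C: period and group pull opposite ways; the across-period shift dominates (195 vs 122 kJ/mol).
For reference (kJ/mol): C 122, P 72, Se 195.
So from lowest to highest: P < C < Se.

P < C < Se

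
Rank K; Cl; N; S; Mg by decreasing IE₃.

Mg > N > K > Cl > S

Consider each +2 ion: K²⁺ is already 1 electron into the core; Cl²⁺ still has 5 valence electrons; N²⁺ still has 3 valence electrons; S²⁺ still has 4 valence electrons; Mg²⁺ is the bare [Ne] core.
Usually core removal costs more than valence removal, but here the competition is close: a tightly held n=2 valence electron can cost more to remove than an n=3 core electron, so the actual values have to decide it.
Valence configurations: Cl²⁺ [Ne]3s²3p³, N²⁺ [He]2s²2p¹, S²⁺ [Ne]3s²3p².
Approximate IE_3 values (kJ/mol): K 4420, Cl 3822, N 4578, S 3357, Mg 7733.
So the third ionization energies run S < Cl < K < N < Mg.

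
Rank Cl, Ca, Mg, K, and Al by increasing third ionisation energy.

IE_3 is the cost of taking one more electron from the +2 cation: Cl²⁺ still has 5 valence electrons; Ca²⁺ is the bare [Ar] core; Mg²⁺ is the bare [Ne] core; K²⁺ is already 1 electron into the core; Al²⁺ still has 1 valence electron.
Breaking into a closed-shell core is much more expensive than removing a leftover valence electron — K, Ca and Mg have the largest IE_3 here.
Valence configurations: Cl²⁺ [Ne]3s²3p³, Al²⁺ [Ne]3s¹.
Tabulated IE_3 (kJ/mol): Cl 3822, Ca 4912, Mg 7733, K 4420, Al 2745.
Putting it together, IE_3: Al < Cl < K < Ca < Mg.

Al < Cl < K < Ca < Mg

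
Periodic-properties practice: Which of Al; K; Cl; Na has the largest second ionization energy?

Consider each +1 ion: Al⁺ still has 2 valence electrons; K⁺ is the bare [Ar] core; Cl⁺ still has 6 valence electrons; Na⁺ is the bare [Ne] core.
Breaking into a closed-shell core is much more expensive than removing a leftover valence electron — K and Na have the largest IE_2 here.
Valence configurations: Al⁺ [Ne]3s², Cl⁺ [Ne]3s²3p⁴.
Tabulated IE_2 (kJ/mol): Al 1817, K 3052, Cl 2298, Na 4562.
Hence IE_2: Al < Cl < K < Na.

Na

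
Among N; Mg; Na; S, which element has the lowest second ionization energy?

IE_2 is the cost of taking one more electron from the +1 cation: N⁺ still has 4 valence electrons; Mg⁺ still has 1 valence electron; Na⁺ is the bare [Ne] core; S⁺ still has 5 valence electrons.
Core electrons are held far more tightly than valence electrons, so Na tops the IE_2 order.
Valence configurations: N⁺ [He]2s²2p², Mg⁺ [Ne]3s¹, S⁺ [Ne]3s²3p³.
Approximate IE_2 values (kJ/mol): N 2856, Mg 1451, Na 4562, S 2252.
Overall IE_2 order: Mg < S < N < Na.

Mg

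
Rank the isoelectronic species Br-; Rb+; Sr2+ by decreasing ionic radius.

All of these have 36 electrons, so size is governed by nuclear charge alone: the more protons, the stronger the pull on the same electron cloud, and the smaller the ion.
Nuclear charges: Sr2+ (Z=38), Rb+ (Z=37), Br- (Z=35).
Largest to smallest: Br- > Rb+ > Sr2+.

Br- > Rb+ > Sr2+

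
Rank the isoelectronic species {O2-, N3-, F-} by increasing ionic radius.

F- < O2- < N3-

All of these have 10 electrons, so size is governed by nuclear charge alone: the more protons, the stronger the pull on the same electron cloud, and the smaller the ion.
Nuclear charges: F- (Z=9), O2- (Z=8), N3- (Z=7).
Smallest to largest: F- < O2- < N3-.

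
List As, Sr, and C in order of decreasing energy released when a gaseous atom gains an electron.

C is in period 2, group 14; As is in period 4, group 15; Sr is in period 5, group 2.
Electron affinity generally becomes more exothermic across a period toward the halogens and less exothermic down a group.
These span different periods and groups, so the two trends combine.
As > Sr: both effects reinforce here, so As is clearly the higher of the two.
C > As: the two effects oppose for this pair; the down-group effect wins (122 vs 78 kJ/mol).
Approximate values (kJ/mol): C 122, As 78, Sr 5.
So from highest to lowest: C > As > Sr.

C > As > Sr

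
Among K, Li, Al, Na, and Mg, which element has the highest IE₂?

After 1 electron has been removed, what remains? K⁺ is the bare [Ar] core; Li⁺ is the bare [He] core; Al⁺ still has 2 valence electrons; Na⁺ is the bare [Ne] core; Mg⁺ still has 1 valence electron.
Core electrons are held far more tightly than valence electrons, so K, Na and Li top the IE_2 order.
Valence configurations: Al⁺ [Ne]3s², Mg⁺ [Ne]3s¹.
The numbers (kJ/mol): K 3052, Li 7298, Al 1817, Na 4562, Mg 1451.
Putting it together, IE_2: Mg < Al < K < Na < Li.

Li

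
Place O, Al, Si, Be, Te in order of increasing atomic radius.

O, Be, Si, Al, Te

Across a period the added protons contract the valence shell; down a group each new principal shell makes the atom larger.
Neither a single period nor a single group — weigh both effects.
Be > O: both are in period 2; the period trend gives Be the larger value.
Si > Be: period and group pull opposite ways; the down-group shift dominates (116 vs 102 pm).
Al > Si: Al lies to the left of Si in period 3, so the across-period effect alone puts Al larger.
Te > Al: the two effects oppose for this pair; the down-group effect wins (136 vs 126 pm).
Tabulated atomic radius (pm): Be 102, O 63, Al 126, Si 116, Te 136.
So from smallest to largest: O < Be < Si < Al < Te.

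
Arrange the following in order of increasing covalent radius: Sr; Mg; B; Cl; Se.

B is in period 2, group 13; Mg is in period 3, group 2; Cl is in period 3, group 17; Se is in period 4, group 16; Sr is in period 5, group 2.
Across a period the added protons contract the valence shell; down a group each new principal shell makes the atom larger.
These span different periods and groups, so the two trends combine.
Cl > B: period and group pull opposite ways; the down-group shift dominates (99 vs 85 pm).
Se > Cl: relative to Cl, both the across-period and down-group shifts push Se's atomic radius up.
Mg > Se: the two effects oppose for this pair; the across-period effect wins (139 vs 116 pm).
Sr > Mg: Sr sits below Mg in group 2, so the down-group effect alone puts Sr larger.
Tabulated atomic radius (pm): B 85, Mg 139, Cl 99, Se 116, Sr 185.
So from smallest to largest: B < Cl < Se < Mg < Sr.

B, Cl, Se, Mg, Sr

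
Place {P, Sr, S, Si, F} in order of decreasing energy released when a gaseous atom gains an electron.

F, S, Si, P, Sr

F is in period 2, group 17; Si is in period 3, group 14; P is in period 3, group 15; S is in period 3, group 16; Sr is in period 5, group 2.
Electron affinity generally becomes more exothermic across a period toward the halogens and less exothermic down a group.
These span different periods and groups, so the two trends combine.
P > Sr: both effects reinforce here, so P is clearly the higher of the two.
Si > P: this pair runs against the simple trend — see the exception note.
S > Si: both are in period 3; the period trend gives S the larger value.
F > S: both effects reinforce here, so F is clearly the higher of the two.
Note the exception: Si has a higher electron affinity than P, contrary to the simple trend — adding an electron to P's half-filled 3p³ is unfavourable, so Si (3p²) has the more exothermic EA.
Tabulated electron affinity (kJ/mol): F 328, Si 134, P 72, S 200, Sr 5.
So from highest to lowest: F > S > Si > P > Sr.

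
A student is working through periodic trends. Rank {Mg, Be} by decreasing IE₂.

IE_2 is the cost of taking one more electron from the +1 cation: Mg⁺ still has 1 valence electron; Be⁺ still has 1 valence electron.
All are still removing valence electrons, so compare the +1 ions as you would atoms: IE_2 generally rises across a period (higher Z_eff) and falls down a group (larger shell), subject to the usual subshell exceptions.
Valence configurations: Mg⁺ [Ne]3s¹, Be⁺ [He]2s¹.
Approximate IE_2 values (kJ/mol): Mg 1451, Be 1757.
Overall IE_2 order: Mg < Be.

Be > Mg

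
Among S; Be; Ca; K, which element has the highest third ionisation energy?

After 2 electrons have been removed, what remains? S²⁺ still has 4 valence electrons; Be²⁺ is the bare [He] core; Ca²⁺ is the bare [Ar] core; K²⁺ is already 1 electron into the core.
Pulling an electron out of a noble-gas core costs far more than removing a remaining valence electron, so K, Ca and Be sit at the high end of IE_3.
Tabulated IE_3 (kJ/mol): S 3357, Be 14849, Ca 4912, K 4420.
Putting it together, IE_3: S < K < Ca < Be.

Be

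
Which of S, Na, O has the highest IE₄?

IE_4 is the cost of taking one more electron from the +3 cation: S³⁺ still has 3 valence electrons; Na³⁺ is already 2 electrons into the core; O³⁺ still has 3 valence electrons.
Core electrons are held far more tightly than valence electrons, so Na tops the IE_4 order.
Valence configurations: S³⁺ [Ne]3s²3p¹, O³⁺ [He]2s²2p¹.
The numbers (kJ/mol): S 4556, Na 9543, O 7469.
Putting it together, IE_4: S < O < Na.

Na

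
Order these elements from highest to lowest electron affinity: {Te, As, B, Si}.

B is in period 2, group 13; Si is in period 3, group 14; As is in period 4, group 15; Te is in period 5, group 16.
Atoms with high Z_eff and room in the valence shell (especially the halogens) have the most exothermic electron affinities.
A diagonal step moves right (one effect) and down (the opposite effect) at once.
As > B: the two effects oppose for this pair; the across-period effect wins (78 vs 27 kJ/mol).
Si > As: the two effects oppose for this pair; the down-group effect wins (134 vs 78 kJ/mol).
Te > Si: the two effects oppose for this pair; the across-period effect wins (190 vs 134 kJ/mol).
Tabulated electron affinity (kJ/mol): B 27, Si 134, As 78, Te 190.
So from highest to lowest: Te > Si > As > B.

Te > Si > As > B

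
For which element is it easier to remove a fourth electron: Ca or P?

P

IE_4 is the cost of taking one more electron from the +3 cation: Ca³⁺ is already 1 electron into the core; P³⁺ still has 2 valence electrons.
Pulling an electron out of a noble-gas core costs far more than removing a remaining valence electron, so Ca sits at the high end of IE_4.
Approximate IE_4 values (kJ/mol): Ca 6491, P 4964.
Hence IE_4: P < Ca.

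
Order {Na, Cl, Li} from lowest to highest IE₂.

Consider each +1 ion: Na⁺ is the bare [Ne] core; Cl⁺ still has 6 valence electrons; Li⁺ is the bare [He] core.
Breaking into a closed-shell core is much more expensive than removing a leftover valence electron — Na and Li have the largest IE_2 here.
Tabulated IE_2 (kJ/mol): Na 4562, Cl 2298, Li 7298.
So the second ionization energies run Cl < Na < Li.

Cl < Na < Li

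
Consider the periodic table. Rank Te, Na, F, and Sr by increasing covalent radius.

F is in period 2, group 17; Na is in period 3, group 1; Sr is in period 5, group 2; Te is in period 5, group 16.
Radius decreases left→right (rising Z_eff, same n) and increases top→bottom (higher n).
Neither a single period nor a single group — weigh both effects.
Te > F: relative to F, both the across-period and down-group shifts push Te's atomic radius up.
Na > Te: period and group pull opposite ways; the across-period shift dominates (155 vs 136 pm).
Sr > Na: the two effects oppose for this pair; the down-group effect wins (185 vs 155 pm).
For reference (pm): F 64, Na 155, Sr 185, Te 136.
So from smallest to largest: F < Te < Na < Sr.

F, Te, Na, Sr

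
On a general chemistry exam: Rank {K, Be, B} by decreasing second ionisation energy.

K > B > Be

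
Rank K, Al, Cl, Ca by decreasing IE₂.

K, Cl, Al, Ca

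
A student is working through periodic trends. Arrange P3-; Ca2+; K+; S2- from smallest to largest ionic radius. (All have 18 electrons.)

Ca2+ < K+ < S2- < P3-

All of these have 18 electrons, so size is governed by nuclear charge alone: the more protons, the stronger the pull on the same electron cloud, and the smaller the ion.
Nuclear charges: Ca2+ (Z=20), K+ (Z=19), S2- (Z=16), P3- (Z=15).
Smallest to largest: Ca2+ < K+ < S2- < P3-.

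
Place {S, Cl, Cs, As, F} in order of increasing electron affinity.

F is in period 2, group 17; S is in period 3, group 16; Cl is in period 3, group 17; As is in period 4, group 15; Cs is in period 6, group 1.
EA tends to increase across a period and decrease down a group, though the pattern is less regular than for IE or radius.
Neither a single period nor a single group — weigh both effects.
As > Cs: both effects reinforce here, so As is clearly the higher of the two.
S > As: both effects reinforce here, so S is clearly the higher of the two.
F > S: relative to S, both the across-period and down-group shifts push F's electron affinity up.
Cl > F: this pair runs against the simple trend — see the exception note.
Note the exception: Cl has a higher electron affinity than F, contrary to the simple trend — F's small 2p subshell makes the incoming electron feel strong e⁻–e⁻ repulsion, so Cl actually releases more energy on gaining an electron.
Approximate values (kJ/mol): F 328, S 200, Cl 349, As 78, Cs 46.
So from lowest to highest: Cs < As < S < F < Cl.

Cs < As < S < F < Cl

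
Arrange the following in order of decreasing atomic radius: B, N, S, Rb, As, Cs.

B is in period 2, group 13; N is in period 2, group 15; S is in period 3, group 16; As is in period 4, group 15; Rb is in period 5, group 1; Cs is in period 6, group 1.
Across a period the added protons contract the valence shell; down a group each new principal shell makes the atom larger.
Neither a single period nor a single group — weigh both effects.
B > N: both are in period 2; the period trend gives B the larger value.
S > B: the two effects oppose for this pair; the down-group effect wins (103 vs 85 pm).
As > S: both effects reinforce here, so As is clearly the larger of the two.
Rb > As: both effects reinforce here, so Rb is clearly the larger of the two.
Cs > Rb: Cs sits below Rb in group 1, so the down-group effect alone puts Cs larger.
For reference (pm): B 85, N 71, S 103, As 121, Rb 210, Cs 232.
So from largest to smallest: Cs > Rb > As > S > B > N.

Cs > Rb > As > S > B > N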